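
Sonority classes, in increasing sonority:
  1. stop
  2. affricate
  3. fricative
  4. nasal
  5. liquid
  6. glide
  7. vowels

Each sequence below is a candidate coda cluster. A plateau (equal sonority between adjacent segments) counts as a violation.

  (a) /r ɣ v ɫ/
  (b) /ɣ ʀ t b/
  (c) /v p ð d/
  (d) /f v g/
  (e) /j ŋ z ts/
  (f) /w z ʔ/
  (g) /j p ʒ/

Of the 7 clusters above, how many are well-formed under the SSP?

2

(a) 5-3-3-5 → violates
(b) 3-5-1-1 → violates
(c) 3-1-3-1 → violates
(d) 3-3-1 → violates
(e) 6-4-3-2 → obeys
(f) 6-3-1 → obeys
(g) 6-1-3 → violates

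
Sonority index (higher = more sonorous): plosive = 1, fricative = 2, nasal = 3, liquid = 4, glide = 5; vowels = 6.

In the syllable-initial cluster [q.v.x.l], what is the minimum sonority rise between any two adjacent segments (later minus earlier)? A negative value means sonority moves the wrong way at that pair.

/q/ is a plosive (sonority 1).
/v/ is a fricative (sonority 2).
/x/ is a fricative (sonority 2).
/l/ is a liquid (sonority 4).
/q/→/v/: change +1.
/v/→/x/: change +0.
/x/→/l/: change +2.
Minimum = 0.

0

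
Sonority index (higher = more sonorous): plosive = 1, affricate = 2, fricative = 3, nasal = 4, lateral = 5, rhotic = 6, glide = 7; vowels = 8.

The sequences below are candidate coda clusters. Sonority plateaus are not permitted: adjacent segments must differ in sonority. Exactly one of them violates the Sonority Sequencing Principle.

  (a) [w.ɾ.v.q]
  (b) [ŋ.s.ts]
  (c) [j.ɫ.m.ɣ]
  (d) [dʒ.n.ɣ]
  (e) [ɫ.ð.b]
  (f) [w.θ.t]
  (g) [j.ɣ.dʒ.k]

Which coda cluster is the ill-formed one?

d

(a) [w.ɾ.v.q]: profile 7-6-3-1 — obeys.
(b) [ŋ.s.ts]: profile 4-3-2 — obeys.
(c) [j.ɫ.m.ɣ]: profile 7-5-4-3 — obeys.
(d) [dʒ.n.ɣ]: profile 2-4-3 — violates.
(e) [ɫ.ð.b]: profile 5-3-1 — obeys.
(f) [w.θ.t]: profile 7-3-1 — obeys.
(g) [j.ɣ.dʒ.k]: profile 7-3-2-1 — obeys.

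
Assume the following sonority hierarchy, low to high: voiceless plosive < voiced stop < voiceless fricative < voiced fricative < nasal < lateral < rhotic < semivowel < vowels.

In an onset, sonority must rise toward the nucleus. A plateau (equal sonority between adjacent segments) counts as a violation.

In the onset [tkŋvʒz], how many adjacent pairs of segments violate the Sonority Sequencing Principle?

/t/ is a voiceless plosive (sonority 1).
/k/ is a voiceless plosive (sonority 1).
/ŋ/ is a nasal (sonority 5).
/v/ is a voiced fricative (sonority 4).
/ʒ/ is a voiced fricative (sonority 4).
/z/ is a voiced fricative (sonority 4).
/t/→/k/: 1→1 (plateau) — violation.
/k/→/ŋ/: 1→5 (rises) — ok.
/ŋ/→/v/: 5→4 (does not rise) — violation.
/v/→/ʒ/: 4→4 (plateau) — violation.
/ʒ/→/z/: 4→4 (plateau) — violation.

4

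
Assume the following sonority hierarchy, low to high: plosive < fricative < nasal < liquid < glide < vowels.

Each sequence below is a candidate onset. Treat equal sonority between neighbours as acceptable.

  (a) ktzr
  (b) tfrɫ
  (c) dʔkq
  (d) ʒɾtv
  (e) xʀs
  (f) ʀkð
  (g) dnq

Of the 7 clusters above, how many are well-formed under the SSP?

(a) 1-1-2-4 → obeys
(b) 1-2-4-4 → obeys
(c) 1-1-1-1 → obeys
(d) 2-4-1-2 → violates
(e) 2-4-2 → violates
(f) 4-1-2 → violates
(g) 1-3-1 → violates

3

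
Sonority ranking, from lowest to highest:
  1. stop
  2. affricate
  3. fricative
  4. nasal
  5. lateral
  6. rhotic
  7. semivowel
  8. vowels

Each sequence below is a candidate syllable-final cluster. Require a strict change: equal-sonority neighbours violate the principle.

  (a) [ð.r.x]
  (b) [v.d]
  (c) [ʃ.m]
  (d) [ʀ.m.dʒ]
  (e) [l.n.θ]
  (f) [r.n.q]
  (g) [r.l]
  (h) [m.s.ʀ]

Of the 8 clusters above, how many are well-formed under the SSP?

5

(a) [ð.r.x]: profile 3-6-3 — violates.
(b) [v.d]: profile 3-1 — obeys.
(c) [ʃ.m]: profile 3-4 — violates.
(d) [ʀ.m.dʒ]: profile 6-4-2 — obeys.
(e) [l.n.θ]: profile 5-4-3 — obeys.
(f) [r.n.q]: profile 6-4-1 — obeys.
(g) [r.l]: profile 6-5 — obeys.
(h) [m.s.ʀ]: profile 4-3-6 — violates.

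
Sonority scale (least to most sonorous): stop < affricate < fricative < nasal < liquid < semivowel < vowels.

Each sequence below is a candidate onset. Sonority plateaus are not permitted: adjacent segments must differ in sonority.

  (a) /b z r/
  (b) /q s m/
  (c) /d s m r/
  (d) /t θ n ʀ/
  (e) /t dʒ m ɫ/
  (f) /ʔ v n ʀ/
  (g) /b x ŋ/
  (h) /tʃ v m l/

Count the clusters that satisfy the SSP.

8

(a) sonority 1-3-5: well-formed.
(b) sonority 1-3-4: well-formed.
(c) sonority 1-3-4-5: well-formed.
(d) sonority 1-3-4-5: well-formed.
(e) sonority 1-2-4-5: well-formed.
(f) sonority 1-3-4-5: well-formed.
(g) sonority 1-3-4: well-formed.
(h) sonority 2-3-4-5: well-formed.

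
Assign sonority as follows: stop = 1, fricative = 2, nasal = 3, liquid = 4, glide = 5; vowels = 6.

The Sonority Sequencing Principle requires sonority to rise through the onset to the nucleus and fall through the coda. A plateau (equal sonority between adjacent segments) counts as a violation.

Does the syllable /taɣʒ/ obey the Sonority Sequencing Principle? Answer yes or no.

no

Onset: /t/ is a stop (sonority 1); then the nucleus /a/ (sonority 6).
Onset profile 1-6 — rises to the nucleus.
Coda: /ɣ/ is a fricative (sonority 2), /ʒ/ is a fricative (sonority 2).
Coda profile 6-2-2 — does not strictly fall throughout.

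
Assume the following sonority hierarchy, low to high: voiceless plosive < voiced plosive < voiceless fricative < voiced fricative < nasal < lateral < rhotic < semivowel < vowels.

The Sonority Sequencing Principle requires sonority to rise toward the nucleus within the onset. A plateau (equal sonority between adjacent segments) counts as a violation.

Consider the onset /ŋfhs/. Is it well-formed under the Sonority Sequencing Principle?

no

/ŋ/ is a nasal (sonority 5).
/f/ is a voiceless fricative (sonority 3).
/h/ is a voiceless fricative (sonority 3).
/s/ is a voiceless fricative (sonority 3).
The profile is 5-3-3-3. Between /ŋ/ (5) and /f/ (3) sonority does not rise, so the cluster violates the SSP.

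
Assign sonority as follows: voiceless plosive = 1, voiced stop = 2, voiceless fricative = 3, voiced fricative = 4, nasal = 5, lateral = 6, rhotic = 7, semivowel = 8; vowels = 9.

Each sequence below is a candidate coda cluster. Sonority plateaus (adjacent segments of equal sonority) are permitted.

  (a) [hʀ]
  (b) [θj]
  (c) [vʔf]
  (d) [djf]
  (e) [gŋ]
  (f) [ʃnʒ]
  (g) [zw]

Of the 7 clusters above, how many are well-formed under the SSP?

(a) sonority 3-7: ill-formed.
(b) sonority 3-8: ill-formed.
(c) sonority 4-1-3: ill-formed.
(d) sonority 2-8-3: ill-formed.
(e) sonority 2-5: ill-formed.
(f) sonority 3-5-4: ill-formed.
(g) sonority 4-8: ill-formed.

0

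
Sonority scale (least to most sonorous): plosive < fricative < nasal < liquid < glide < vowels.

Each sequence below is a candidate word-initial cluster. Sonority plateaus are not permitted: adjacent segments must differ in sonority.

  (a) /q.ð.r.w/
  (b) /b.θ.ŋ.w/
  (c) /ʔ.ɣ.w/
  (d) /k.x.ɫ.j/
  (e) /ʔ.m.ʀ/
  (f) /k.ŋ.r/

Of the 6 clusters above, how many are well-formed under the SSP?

(a) sonority 1-2-4-5: well-formed.
(b) sonority 1-2-3-5: well-formed.
(c) sonority 1-2-5: well-formed.
(d) sonority 1-2-4-5: well-formed.
(e) sonority 1-3-4: well-formed.
(f) sonority 1-3-4: well-formed.

6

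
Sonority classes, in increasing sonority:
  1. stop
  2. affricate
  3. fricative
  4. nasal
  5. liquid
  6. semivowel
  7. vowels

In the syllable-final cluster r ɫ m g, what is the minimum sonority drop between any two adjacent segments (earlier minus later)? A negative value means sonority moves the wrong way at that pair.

/r/: liquid = 5.
/ɫ/: liquid = 5.
/m/: nasal = 4.
/g/: stop = 1.
/r/→/ɫ/: change +0.
/ɫ/→/m/: change +1.
/m/→/g/: change +3.
Minimum = 0.

0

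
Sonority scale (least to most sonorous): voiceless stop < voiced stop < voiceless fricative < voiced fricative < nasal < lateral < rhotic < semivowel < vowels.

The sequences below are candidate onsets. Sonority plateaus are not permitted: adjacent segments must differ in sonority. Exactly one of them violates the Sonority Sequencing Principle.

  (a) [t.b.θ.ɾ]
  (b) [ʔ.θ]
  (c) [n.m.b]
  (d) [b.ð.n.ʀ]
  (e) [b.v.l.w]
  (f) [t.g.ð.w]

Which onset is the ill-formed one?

c

(a) 1-2-3-7 → obeys
(b) 1-3 → obeys
(c) 5-5-2 → violates
(d) 2-4-5-7 → obeys
(e) 2-4-6-8 → obeys
(f) 1-2-4-8 → obeys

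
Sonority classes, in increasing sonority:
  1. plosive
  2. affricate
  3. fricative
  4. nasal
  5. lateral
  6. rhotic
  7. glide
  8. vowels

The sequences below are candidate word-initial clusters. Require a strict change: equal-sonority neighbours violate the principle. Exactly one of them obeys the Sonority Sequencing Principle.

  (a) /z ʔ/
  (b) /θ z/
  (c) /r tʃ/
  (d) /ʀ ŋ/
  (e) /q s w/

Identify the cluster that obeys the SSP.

(a) sonority 3-1: ill-formed.
(b) sonority 3-3: ill-formed.
(c) sonority 6-2: ill-formed.
(d) sonority 6-4: ill-formed.
(e) sonority 1-3-7: well-formed.

e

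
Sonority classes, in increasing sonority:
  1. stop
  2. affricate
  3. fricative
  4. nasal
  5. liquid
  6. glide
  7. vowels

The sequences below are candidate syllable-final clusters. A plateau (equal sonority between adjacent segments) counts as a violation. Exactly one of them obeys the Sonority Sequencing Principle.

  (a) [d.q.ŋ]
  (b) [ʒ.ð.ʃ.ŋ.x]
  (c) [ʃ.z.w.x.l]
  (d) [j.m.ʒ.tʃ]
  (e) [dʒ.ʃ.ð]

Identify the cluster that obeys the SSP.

(a) sonority 1-1-4: ill-formed.
(b) sonority 3-3-3-4-3: ill-formed.
(c) sonority 3-3-6-3-5: ill-formed.
(d) sonority 6-4-3-2: well-formed.
(e) sonority 2-3-3: ill-formed.

d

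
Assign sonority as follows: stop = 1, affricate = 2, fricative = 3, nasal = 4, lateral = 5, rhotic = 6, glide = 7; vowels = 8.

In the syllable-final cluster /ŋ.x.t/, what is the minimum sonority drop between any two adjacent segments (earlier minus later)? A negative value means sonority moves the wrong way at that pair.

1

/ŋ/: nasal = 4.
/x/: fricative = 3.
/t/: stop = 1.
/ŋ/→/x/: change +1.
/x/→/t/: change +2.
Minimum = 1.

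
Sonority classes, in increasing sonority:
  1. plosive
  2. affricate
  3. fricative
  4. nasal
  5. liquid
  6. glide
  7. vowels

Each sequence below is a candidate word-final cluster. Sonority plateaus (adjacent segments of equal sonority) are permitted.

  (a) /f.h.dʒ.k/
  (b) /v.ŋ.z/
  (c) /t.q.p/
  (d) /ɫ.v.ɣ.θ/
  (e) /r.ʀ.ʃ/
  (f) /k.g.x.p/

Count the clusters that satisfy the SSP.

(a) 3-3-2-1 → obeys
(b) 3-4-3 → violates
(c) 1-1-1 → obeys
(d) 5-3-3-3 → obeys
(e) 5-5-3 → obeys
(f) 1-1-3-1 → violates

4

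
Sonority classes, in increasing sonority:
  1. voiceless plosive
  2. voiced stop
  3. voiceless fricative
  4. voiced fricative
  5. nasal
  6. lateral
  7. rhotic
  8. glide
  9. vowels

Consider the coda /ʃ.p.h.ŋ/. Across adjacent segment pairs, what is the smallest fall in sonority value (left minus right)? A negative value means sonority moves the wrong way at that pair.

/ʃ/ — voiceless fricative, sonority 3.
/p/ — voiceless plosive, sonority 1.
/h/ — voiceless fricative, sonority 3.
/ŋ/ — nasal, sonority 5.
/ʃ/→/p/: change +2.
/p/→/h/: change -2.
/h/→/ŋ/: change -2.
Minimum = -2.

-2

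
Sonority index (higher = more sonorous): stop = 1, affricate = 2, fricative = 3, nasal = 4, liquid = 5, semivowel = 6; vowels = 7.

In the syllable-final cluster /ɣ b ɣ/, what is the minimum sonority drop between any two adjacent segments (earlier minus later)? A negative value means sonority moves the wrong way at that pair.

-2

/ɣ/ — fricative, sonority 3.
/b/ — stop, sonority 1.
/ɣ/ — fricative, sonority 3.
/ɣ/→/b/: change +2.
/b/→/ɣ/: change -2.
Minimum = -2.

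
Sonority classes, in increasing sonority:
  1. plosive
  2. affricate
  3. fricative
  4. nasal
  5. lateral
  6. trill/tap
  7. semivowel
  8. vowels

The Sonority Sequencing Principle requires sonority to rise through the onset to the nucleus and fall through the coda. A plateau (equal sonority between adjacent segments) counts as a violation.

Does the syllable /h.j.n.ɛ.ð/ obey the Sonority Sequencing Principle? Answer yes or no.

Onset: /h/ is a fricative (sonority 3), /j/ is a semivowel (sonority 7), /n/ is a nasal (sonority 4); then the nucleus /ɛ/ (sonority 8).
Onset profile 3-7-4-8 — does not strictly rise throughout.
Coda: /ð/ is a fricative (sonority 3).
Coda profile 8-3 — falls from the nucleus.

no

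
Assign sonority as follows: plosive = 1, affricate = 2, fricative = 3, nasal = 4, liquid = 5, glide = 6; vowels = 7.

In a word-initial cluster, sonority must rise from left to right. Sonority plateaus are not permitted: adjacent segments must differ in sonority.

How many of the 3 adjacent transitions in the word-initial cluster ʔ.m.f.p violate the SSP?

2

/ʔ/ is a plosive (sonority 1).
/m/ is a nasal (sonority 4).
/f/ is a fricative (sonority 3).
/p/ is a plosive (sonority 1).
/ʔ/→/m/: 1→4 (rises) — ok.
/m/→/f/: 4→3 (does not rise) — violation.
/f/→/p/: 3→1 (does not rise) — violation.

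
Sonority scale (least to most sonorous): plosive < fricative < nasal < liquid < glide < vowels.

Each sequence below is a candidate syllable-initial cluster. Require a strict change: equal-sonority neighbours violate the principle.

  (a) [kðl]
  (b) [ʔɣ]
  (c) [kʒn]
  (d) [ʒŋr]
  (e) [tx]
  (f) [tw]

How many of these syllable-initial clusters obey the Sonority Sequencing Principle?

6

(a) sonority 1-2-4: well-formed.
(b) sonority 1-2: well-formed.
(c) sonority 1-2-3: well-formed.
(d) sonority 2-3-4: well-formed.
(e) sonority 1-2: well-formed.
(f) sonority 1-5: well-formed.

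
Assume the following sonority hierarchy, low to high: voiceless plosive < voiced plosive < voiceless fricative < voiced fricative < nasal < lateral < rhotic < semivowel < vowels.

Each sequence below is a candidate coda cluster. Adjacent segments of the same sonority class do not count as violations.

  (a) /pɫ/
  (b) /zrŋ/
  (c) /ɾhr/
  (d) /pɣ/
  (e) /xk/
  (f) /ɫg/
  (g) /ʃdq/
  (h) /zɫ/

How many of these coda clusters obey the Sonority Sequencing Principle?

(a) sonority 1-6: ill-formed.
(b) sonority 4-7-5: ill-formed.
(c) sonority 7-3-7: ill-formed.
(d) sonority 1-4: ill-formed.
(e) sonority 3-1: well-formed.
(f) sonority 6-2: well-formed.
(g) sonority 3-2-1: well-formed.
(h) sonority 4-6: ill-formed.

3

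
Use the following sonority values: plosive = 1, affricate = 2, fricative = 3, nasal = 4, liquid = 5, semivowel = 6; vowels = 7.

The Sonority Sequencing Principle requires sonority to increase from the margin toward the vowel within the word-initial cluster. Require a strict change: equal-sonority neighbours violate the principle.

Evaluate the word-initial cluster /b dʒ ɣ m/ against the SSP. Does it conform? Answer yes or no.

/b/ — plosive, sonority 1.
/dʒ/ — affricate, sonority 2.
/ɣ/ — fricative, sonority 3.
/m/ — nasal, sonority 4.
The profile 1-2-3-4 strictly rises, so the word-initial cluster satisfies the SSP.

yes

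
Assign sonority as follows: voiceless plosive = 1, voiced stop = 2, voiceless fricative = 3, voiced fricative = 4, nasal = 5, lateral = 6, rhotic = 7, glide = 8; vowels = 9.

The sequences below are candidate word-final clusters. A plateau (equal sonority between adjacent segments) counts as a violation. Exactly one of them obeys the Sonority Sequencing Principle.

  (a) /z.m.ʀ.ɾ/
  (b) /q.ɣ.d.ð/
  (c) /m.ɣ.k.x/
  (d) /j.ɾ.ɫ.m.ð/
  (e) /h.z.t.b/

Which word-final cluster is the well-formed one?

(a) /z.m.ʀ.ɾ/: profile 4-5-7-7 — violates.
(b) /q.ɣ.d.ð/: profile 1-4-2-4 — violates.
(c) /m.ɣ.k.x/: profile 5-4-1-3 — violates.
(d) /j.ɾ.ɫ.m.ð/: profile 8-7-6-5-4 — obeys.
(e) /h.z.t.b/: profile 3-4-1-2 — violates.

d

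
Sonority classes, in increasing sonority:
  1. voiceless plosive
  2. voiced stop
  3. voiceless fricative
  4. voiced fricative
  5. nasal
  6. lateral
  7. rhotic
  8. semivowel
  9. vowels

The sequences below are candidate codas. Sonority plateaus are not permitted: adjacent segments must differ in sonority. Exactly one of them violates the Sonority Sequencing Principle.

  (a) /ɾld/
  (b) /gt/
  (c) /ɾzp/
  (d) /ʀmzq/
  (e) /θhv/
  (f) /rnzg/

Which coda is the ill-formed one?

(a) /ɾld/: profile 7-6-2 — obeys.
(b) /gt/: profile 2-1 — obeys.
(c) /ɾzp/: profile 7-4-1 — obeys.
(d) /ʀmzq/: profile 7-5-4-1 — obeys.
(e) /θhv/: profile 3-3-4 — violates.
(f) /rnzg/: profile 7-5-4-2 — obeys.

e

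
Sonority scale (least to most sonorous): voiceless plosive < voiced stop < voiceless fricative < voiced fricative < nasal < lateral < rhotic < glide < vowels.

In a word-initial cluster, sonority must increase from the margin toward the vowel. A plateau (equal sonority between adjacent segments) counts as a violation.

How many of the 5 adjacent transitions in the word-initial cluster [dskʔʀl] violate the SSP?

3

/d/: voiced stop = 2.
/s/: voiceless fricative = 3.
/k/: voiceless plosive = 1.
/ʔ/: voiceless plosive = 1.
/ʀ/: rhotic = 7.
/l/: lateral = 6.
/d/→/s/: 2→3 (rises) — ok.
/s/→/k/: 3→1 (does not rise) — violation.
/k/→/ʔ/: 1→1 (plateau) — violation.
/ʔ/→/ʀ/: 1→7 (rises) — ok.
/ʀ/→/l/: 7→6 (does not rise) — violation.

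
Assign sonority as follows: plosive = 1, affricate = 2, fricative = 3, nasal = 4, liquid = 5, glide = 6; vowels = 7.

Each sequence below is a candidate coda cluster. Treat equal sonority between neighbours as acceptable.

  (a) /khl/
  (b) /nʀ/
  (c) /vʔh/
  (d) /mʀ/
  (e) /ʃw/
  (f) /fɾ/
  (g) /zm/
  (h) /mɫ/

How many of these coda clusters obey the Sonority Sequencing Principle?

0

(a) 1-3-5 → violates
(b) 4-5 → violates
(c) 3-1-3 → violates
(d) 4-5 → violates
(e) 3-6 → violates
(f) 3-5 → violates
(g) 3-4 → violates
(h) 4-5 → violates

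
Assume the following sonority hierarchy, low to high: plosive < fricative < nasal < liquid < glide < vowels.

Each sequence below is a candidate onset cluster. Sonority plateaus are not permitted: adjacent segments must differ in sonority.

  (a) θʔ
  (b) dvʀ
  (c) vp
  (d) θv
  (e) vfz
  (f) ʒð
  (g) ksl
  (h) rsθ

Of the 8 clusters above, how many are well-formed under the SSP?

(a) sonority 2-1: ill-formed.
(b) sonority 1-2-4: well-formed.
(c) sonority 2-1: ill-formed.
(d) sonority 2-2: ill-formed.
(e) sonority 2-2-2: ill-formed.
(f) sonority 2-2: ill-formed.
(g) sonority 1-2-4: well-formed.
(h) sonority 4-2-2: ill-formed.

2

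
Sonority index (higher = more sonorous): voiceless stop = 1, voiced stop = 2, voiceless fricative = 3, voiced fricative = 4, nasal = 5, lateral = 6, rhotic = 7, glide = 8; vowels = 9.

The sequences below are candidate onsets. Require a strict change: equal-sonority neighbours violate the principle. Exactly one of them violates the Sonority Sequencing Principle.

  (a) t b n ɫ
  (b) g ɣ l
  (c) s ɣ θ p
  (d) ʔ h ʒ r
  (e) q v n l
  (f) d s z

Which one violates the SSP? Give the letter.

(a) sonority 1-2-5-6: well-formed.
(b) sonority 2-4-6: well-formed.
(c) sonority 3-4-3-1: ill-formed.
(d) sonority 1-3-4-7: well-formed.
(e) sonority 1-4-5-6: well-formed.
(f) sonority 2-3-4: well-formed.

c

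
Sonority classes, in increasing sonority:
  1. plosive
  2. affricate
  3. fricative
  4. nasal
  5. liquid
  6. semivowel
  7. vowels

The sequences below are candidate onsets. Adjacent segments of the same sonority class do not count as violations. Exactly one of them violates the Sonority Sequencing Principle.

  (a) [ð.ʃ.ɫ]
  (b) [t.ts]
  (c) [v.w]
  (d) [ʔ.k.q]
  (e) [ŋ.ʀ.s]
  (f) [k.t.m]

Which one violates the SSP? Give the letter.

(a) [ð.ʃ.ɫ]: profile 3-3-5 — obeys.
(b) [t.ts]: profile 1-2 — obeys.
(c) [v.w]: profile 3-6 — obeys.
(d) [ʔ.k.q]: profile 1-1-1 — obeys.
(e) [ŋ.ʀ.s]: profile 4-5-3 — violates.
(f) [k.t.m]: profile 1-1-4 — obeys.

e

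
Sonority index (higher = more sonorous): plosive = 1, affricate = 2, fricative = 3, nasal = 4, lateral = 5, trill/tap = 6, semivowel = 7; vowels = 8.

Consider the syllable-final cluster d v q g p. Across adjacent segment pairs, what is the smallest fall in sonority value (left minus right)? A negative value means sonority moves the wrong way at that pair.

/d/ is a plosive (sonority 1).
/v/ is a fricative (sonority 3).
/q/ is a plosive (sonority 1).
/g/ is a plosive (sonority 1).
/p/ is a plosive (sonority 1).
/d/→/v/: change -2.
/v/→/q/: change +2.
/q/→/g/: change +0.
/g/→/p/: change +0.
Minimum = -2.

-2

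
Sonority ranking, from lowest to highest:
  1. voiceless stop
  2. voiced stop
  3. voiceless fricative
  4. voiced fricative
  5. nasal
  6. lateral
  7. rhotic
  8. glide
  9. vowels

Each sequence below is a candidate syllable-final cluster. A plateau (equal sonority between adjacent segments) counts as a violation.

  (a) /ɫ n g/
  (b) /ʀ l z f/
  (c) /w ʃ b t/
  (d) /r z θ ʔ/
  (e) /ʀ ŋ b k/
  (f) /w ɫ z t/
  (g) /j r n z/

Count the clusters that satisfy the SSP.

7

(a) 6-5-2 → obeys
(b) 7-6-4-3 → obeys
(c) 8-3-2-1 → obeys
(d) 7-4-3-1 → obeys
(e) 7-5-2-1 → obeys
(f) 8-6-4-1 → obeys
(g) 8-7-5-4 → obeys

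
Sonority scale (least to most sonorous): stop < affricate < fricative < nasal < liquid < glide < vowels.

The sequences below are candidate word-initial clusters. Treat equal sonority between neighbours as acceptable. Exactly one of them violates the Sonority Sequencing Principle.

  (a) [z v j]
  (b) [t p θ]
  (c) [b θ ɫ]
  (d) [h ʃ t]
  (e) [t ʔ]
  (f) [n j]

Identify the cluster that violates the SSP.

(a) [z v j]: profile 3-3-6 — obeys.
(b) [t p θ]: profile 1-1-3 — obeys.
(c) [b θ ɫ]: profile 1-3-5 — obeys.
(d) [h ʃ t]: profile 3-3-1 — violates.
(e) [t ʔ]: profile 1-1 — obeys.
(f) [n j]: profile 4-6 — obeys.

d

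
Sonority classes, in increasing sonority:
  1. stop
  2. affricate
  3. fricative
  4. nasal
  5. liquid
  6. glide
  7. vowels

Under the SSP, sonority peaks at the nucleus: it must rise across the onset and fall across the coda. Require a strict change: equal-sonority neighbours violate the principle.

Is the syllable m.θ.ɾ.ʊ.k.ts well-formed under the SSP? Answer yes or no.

no

Onset: /m/ is a nasal (sonority 4), /θ/ is a fricative (sonority 3), /ɾ/ is a liquid (sonority 5); then the nucleus /ʊ/ (sonority 7).
Onset profile 4-3-5-7 — does not strictly rise throughout.
Coda: /k/ is a stop (sonority 1), /ts/ is an affricate (sonority 2).
Coda profile 7-1-2 — does not strictly fall throughout.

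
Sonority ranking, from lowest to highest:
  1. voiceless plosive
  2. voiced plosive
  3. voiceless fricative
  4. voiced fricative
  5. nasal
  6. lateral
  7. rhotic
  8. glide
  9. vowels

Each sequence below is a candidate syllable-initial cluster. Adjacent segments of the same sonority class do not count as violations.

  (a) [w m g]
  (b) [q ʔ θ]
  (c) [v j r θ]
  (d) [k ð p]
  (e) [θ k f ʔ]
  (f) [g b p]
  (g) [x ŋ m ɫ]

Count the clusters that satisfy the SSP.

2

(a) sonority 8-5-2: ill-formed.
(b) sonority 1-1-3: well-formed.
(c) sonority 4-8-7-3: ill-formed.
(d) sonority 1-4-1: ill-formed.
(e) sonority 3-1-3-1: ill-formed.
(f) sonority 2-2-1: ill-formed.
(g) sonority 3-5-5-6: well-formed.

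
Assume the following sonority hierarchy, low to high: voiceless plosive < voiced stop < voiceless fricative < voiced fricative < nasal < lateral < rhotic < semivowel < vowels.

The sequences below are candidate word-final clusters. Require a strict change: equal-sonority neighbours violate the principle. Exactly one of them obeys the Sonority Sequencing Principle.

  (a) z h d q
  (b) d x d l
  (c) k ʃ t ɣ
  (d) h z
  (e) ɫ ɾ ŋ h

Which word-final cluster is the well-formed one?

(a) 4-3-2-1 → obeys
(b) 2-3-2-6 → violates
(c) 1-3-1-4 → violates
(d) 3-4 → violates
(e) 6-7-5-3 → violates

a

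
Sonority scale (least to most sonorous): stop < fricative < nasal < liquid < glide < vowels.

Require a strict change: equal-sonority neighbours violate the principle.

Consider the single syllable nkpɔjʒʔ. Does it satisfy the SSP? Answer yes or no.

Onset: /n/ is a nasal (sonority 3), /k/ is a stop (sonority 1), /p/ is a stop (sonority 1); then the nucleus /ɔ/ (sonority 6).
Onset profile 3-1-1-6 — does not strictly rise throughout.
Coda: /j/ is a glide (sonority 5), /ʒ/ is a fricative (sonority 2), /ʔ/ is a stop (sonority 1).
Coda profile 6-5-2-1 — falls from the nucleus.

no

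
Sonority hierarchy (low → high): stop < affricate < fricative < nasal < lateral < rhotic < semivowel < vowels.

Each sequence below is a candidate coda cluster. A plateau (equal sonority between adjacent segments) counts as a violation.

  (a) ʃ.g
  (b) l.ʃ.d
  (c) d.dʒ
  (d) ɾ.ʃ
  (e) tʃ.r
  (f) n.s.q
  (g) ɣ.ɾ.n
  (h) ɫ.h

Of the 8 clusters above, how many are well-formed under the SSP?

(a) 3-1 → obeys
(b) 5-3-1 → obeys
(c) 1-2 → violates
(d) 6-3 → obeys
(e) 2-6 → violates
(f) 4-3-1 → obeys
(g) 3-6-4 → violates
(h) 5-3 → obeys

5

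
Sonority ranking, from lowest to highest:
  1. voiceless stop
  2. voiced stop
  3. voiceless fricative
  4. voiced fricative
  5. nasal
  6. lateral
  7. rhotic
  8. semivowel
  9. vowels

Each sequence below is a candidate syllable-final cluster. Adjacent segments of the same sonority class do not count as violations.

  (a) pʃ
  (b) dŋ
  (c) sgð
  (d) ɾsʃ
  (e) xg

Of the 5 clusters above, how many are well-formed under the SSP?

2

(a) 1-3 → violates
(b) 2-5 → violates
(c) 3-2-4 → violates
(d) 7-3-3 → obeys
(e) 3-2 → obeys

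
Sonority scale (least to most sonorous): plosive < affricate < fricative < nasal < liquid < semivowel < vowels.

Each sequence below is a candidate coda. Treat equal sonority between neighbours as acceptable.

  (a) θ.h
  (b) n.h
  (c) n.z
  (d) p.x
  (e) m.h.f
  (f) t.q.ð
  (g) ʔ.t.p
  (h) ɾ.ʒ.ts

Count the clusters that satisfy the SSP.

6

(a) sonority 3-3: well-formed.
(b) sonority 4-3: well-formed.
(c) sonority 4-3: well-formed.
(d) sonority 1-3: ill-formed.
(e) sonority 4-3-3: well-formed.
(f) sonority 1-1-3: ill-formed.
(g) sonority 1-1-1: well-formed.
(h) sonority 5-3-2: well-formed.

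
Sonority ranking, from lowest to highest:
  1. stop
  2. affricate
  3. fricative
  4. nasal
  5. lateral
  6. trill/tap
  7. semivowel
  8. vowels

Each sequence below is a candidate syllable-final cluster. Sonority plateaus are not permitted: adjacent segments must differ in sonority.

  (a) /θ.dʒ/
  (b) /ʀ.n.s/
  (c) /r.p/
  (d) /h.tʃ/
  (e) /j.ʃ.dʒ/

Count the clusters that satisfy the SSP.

5

(a) /θ.dʒ/: profile 3-2 — obeys.
(b) /ʀ.n.s/: profile 6-4-3 — obeys.
(c) /r.p/: profile 6-1 — obeys.
(d) /h.tʃ/: profile 3-2 — obeys.
(e) /j.ʃ.dʒ/: profile 7-3-2 — obeys.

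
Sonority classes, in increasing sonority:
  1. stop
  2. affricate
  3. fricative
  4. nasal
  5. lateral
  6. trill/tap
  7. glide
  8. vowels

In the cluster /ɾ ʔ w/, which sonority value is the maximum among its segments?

7

/ɾ/ — trill/tap, sonority 6.
/ʔ/ — stop, sonority 1.
/w/ — glide, sonority 7.
The maximum is 7.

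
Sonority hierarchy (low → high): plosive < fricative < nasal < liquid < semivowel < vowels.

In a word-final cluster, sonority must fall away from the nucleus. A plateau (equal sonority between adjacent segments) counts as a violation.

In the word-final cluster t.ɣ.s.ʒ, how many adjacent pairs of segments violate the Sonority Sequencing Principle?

3

/t/ is a plosive (sonority 1).
/ɣ/ is a fricative (sonority 2).
/s/ is a fricative (sonority 2).
/ʒ/ is a fricative (sonority 2).
/t/→/ɣ/: 1→2 (does not fall) — violation.
/ɣ/→/s/: 2→2 (plateau) — violation.
/s/→/ʒ/: 2→2 (plateau) — violation.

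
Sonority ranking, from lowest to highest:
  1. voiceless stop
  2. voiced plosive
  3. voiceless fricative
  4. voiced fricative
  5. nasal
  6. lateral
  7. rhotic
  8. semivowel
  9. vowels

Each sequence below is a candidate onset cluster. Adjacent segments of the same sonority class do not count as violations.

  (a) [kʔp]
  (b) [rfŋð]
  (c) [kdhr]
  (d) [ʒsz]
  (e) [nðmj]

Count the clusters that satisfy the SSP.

(a) sonority 1-1-1: well-formed.
(b) sonority 7-3-5-4: ill-formed.
(c) sonority 1-2-3-7: well-formed.
(d) sonority 4-3-4: ill-formed.
(e) sonority 5-4-5-8: ill-formed.

2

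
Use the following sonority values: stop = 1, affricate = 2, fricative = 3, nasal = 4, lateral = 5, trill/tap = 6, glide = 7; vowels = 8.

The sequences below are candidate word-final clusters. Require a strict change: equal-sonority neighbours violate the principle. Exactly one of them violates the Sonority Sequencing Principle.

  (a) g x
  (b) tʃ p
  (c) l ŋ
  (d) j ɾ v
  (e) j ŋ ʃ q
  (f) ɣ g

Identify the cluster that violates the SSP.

(a) sonority 1-3: ill-formed.
(b) sonority 2-1: well-formed.
(c) sonority 5-4: well-formed.
(d) sonority 7-6-3: well-formed.
(e) sonority 7-4-3-1: well-formed.
(f) sonority 3-1: well-formed.

a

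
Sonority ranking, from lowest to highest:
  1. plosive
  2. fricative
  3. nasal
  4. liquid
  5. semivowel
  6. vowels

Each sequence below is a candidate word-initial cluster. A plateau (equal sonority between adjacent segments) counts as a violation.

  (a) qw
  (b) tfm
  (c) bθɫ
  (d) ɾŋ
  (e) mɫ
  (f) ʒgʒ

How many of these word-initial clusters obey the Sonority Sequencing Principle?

4

(a) 1-5 → obeys
(b) 1-2-3 → obeys
(c) 1-2-4 → obeys
(d) 4-3 → violates
(e) 3-4 → obeys
(f) 2-1-2 → violates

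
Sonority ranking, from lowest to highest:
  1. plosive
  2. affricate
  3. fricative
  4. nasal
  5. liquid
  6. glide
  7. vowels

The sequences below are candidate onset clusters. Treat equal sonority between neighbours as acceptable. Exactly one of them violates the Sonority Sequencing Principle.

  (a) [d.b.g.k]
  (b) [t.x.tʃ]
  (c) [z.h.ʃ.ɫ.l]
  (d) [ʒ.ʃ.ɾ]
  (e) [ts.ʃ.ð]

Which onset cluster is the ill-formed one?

(a) [d.b.g.k]: profile 1-1-1-1 — obeys.
(b) [t.x.tʃ]: profile 1-3-2 — violates.
(c) [z.h.ʃ.ɫ.l]: profile 3-3-3-5-5 — obeys.
(d) [ʒ.ʃ.ɾ]: profile 3-3-5 — obeys.
(e) [ts.ʃ.ð]: profile 2-3-3 — obeys.

b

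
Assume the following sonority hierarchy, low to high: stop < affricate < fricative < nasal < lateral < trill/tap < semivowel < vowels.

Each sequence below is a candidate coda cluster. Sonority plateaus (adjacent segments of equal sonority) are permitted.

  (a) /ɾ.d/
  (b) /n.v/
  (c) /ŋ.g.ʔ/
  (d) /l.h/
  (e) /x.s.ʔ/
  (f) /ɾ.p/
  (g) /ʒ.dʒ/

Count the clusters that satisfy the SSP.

7

(a) 6-1 → obeys
(b) 4-3 → obeys
(c) 4-1-1 → obeys
(d) 5-3 → obeys
(e) 3-3-1 → obeys
(f) 6-1 → obeys
(g) 3-2 → obeys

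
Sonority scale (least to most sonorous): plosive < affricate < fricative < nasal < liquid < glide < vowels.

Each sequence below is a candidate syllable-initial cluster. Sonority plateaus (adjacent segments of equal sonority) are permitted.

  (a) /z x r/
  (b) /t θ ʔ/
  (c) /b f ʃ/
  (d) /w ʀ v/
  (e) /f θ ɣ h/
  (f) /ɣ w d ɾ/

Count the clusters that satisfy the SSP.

3

(a) 3-3-5 → obeys
(b) 1-3-1 → violates
(c) 1-3-3 → obeys
(d) 6-5-3 → violates
(e) 3-3-3-3 → obeys
(f) 3-6-1-5 → violates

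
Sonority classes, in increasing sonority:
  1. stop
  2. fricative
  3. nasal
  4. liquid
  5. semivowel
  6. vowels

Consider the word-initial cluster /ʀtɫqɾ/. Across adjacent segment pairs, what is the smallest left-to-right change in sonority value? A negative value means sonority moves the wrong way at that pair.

/ʀ/: liquid = 4.
/t/: stop = 1.
/ɫ/: liquid = 4.
/q/: stop = 1.
/ɾ/: liquid = 4.
/ʀ/→/t/: change -3.
/t/→/ɫ/: change +3.
/ɫ/→/q/: change -3.
/q/→/ɾ/: change +3.
Minimum = -3.

-3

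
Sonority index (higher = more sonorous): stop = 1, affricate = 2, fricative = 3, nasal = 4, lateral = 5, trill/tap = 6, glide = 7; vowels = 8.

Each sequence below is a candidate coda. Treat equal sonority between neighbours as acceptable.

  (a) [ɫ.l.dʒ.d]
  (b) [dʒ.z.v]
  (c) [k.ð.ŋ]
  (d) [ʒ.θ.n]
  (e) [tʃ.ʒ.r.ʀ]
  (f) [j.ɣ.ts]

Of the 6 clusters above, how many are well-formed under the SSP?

(a) 5-5-2-1 → obeys
(b) 2-3-3 → violates
(c) 1-3-4 → violates
(d) 3-3-4 → violates
(e) 2-3-6-6 → violates
(f) 7-3-2 → obeys

2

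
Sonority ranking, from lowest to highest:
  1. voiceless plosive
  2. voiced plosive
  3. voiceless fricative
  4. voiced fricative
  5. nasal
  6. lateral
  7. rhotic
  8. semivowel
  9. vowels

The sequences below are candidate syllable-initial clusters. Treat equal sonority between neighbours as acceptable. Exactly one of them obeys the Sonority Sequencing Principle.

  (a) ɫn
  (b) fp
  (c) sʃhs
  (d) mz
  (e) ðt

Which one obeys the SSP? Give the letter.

(a) ɫn: profile 6-5 — violates.
(b) fp: profile 3-1 — violates.
(c) sʃhs: profile 3-3-3-3 — obeys.
(d) mz: profile 5-4 — violates.
(e) ðt: profile 4-1 — violates.

c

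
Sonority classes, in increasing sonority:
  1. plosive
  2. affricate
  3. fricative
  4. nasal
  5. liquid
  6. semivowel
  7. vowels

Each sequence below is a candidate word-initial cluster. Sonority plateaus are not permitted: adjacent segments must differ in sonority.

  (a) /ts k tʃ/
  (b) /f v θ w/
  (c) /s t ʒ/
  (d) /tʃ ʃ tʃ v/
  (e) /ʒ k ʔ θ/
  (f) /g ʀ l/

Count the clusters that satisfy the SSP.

0

(a) sonority 2-1-2: ill-formed.
(b) sonority 3-3-3-6: ill-formed.
(c) sonority 3-1-3: ill-formed.
(d) sonority 2-3-2-3: ill-formed.
(e) sonority 3-1-1-3: ill-formed.
(f) sonority 1-5-5: ill-formed.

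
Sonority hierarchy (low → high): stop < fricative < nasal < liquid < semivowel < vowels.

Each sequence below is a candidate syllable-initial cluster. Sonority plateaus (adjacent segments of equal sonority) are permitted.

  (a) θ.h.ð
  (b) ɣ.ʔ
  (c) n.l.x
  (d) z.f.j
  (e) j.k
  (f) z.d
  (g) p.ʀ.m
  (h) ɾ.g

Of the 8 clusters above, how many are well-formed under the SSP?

(a) sonority 2-2-2: well-formed.
(b) sonority 2-1: ill-formed.
(c) sonority 3-4-2: ill-formed.
(d) sonority 2-2-5: well-formed.
(e) sonority 5-1: ill-formed.
(f) sonority 2-1: ill-formed.
(g) sonority 1-4-3: ill-formed.
(h) sonority 4-1: ill-formed.

2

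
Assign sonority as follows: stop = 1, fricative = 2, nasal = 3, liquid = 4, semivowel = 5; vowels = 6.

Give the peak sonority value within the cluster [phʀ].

4

/p/ — stop, sonority 1.
/h/ — fricative, sonority 2.
/ʀ/ — liquid, sonority 4.
The maximum is 4.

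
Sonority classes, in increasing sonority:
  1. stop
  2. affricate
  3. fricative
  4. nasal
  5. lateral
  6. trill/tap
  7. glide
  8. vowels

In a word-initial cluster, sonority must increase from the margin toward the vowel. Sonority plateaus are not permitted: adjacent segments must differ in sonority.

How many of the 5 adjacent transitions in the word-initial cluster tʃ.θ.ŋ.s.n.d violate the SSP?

/tʃ/ — affricate, sonority 2.
/θ/ — fricative, sonority 3.
/ŋ/ — nasal, sonority 4.
/s/ — fricative, sonority 3.
/n/ — nasal, sonority 4.
/d/ — stop, sonority 1.
/tʃ/→/θ/: 2→3 (rises) — ok.
/θ/→/ŋ/: 3→4 (rises) — ok.
/ŋ/→/s/: 4→3 (does not rise) — violation.
/s/→/n/: 3→4 (rises) — ok.
/n/→/d/: 4→1 (does not rise) — violation.

2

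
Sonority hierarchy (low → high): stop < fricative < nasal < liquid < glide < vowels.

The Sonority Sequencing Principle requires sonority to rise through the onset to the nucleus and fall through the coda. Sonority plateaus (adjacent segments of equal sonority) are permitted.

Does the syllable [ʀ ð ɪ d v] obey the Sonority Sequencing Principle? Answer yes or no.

no

Onset: /ʀ/ is a liquid (sonority 4), /ð/ is a fricative (sonority 2); then the nucleus /ɪ/ (sonority 6).
Onset profile 4-2-6 — does not rise throughout.
Coda: /d/ is a stop (sonority 1), /v/ is a fricative (sonority 2).
Coda profile 6-1-2 — does not fall throughout.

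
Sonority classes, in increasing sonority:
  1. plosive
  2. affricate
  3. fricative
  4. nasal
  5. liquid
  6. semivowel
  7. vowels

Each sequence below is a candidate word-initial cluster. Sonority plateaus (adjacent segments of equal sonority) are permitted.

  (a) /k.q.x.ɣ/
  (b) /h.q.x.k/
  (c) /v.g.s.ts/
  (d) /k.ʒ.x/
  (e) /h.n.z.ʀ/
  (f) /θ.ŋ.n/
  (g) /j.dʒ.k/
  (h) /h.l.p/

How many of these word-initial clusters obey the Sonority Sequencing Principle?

3

(a) /k.q.x.ɣ/: profile 1-1-3-3 — obeys.
(b) /h.q.x.k/: profile 3-1-3-1 — violates.
(c) /v.g.s.ts/: profile 3-1-3-2 — violates.
(d) /k.ʒ.x/: profile 1-3-3 — obeys.
(e) /h.n.z.ʀ/: profile 3-4-3-5 — violates.
(f) /θ.ŋ.n/: profile 3-4-4 — obeys.
(g) /j.dʒ.k/: profile 6-2-1 — violates.
(h) /h.l.p/: profile 3-5-1 — violates.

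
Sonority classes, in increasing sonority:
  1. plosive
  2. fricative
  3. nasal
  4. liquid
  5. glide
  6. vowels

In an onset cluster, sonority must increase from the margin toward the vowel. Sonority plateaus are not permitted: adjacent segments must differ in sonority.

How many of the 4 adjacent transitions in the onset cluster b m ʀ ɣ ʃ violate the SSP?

/b/: plosive = 1.
/m/: nasal = 3.
/ʀ/: liquid = 4.
/ɣ/: fricative = 2.
/ʃ/: fricative = 2.
/b/→/m/: 1→3 (rises) — ok.
/m/→/ʀ/: 3→4 (rises) — ok.
/ʀ/→/ɣ/: 4→2 (does not rise) — violation.
/ɣ/→/ʃ/: 2→2 (plateau) — violation.

2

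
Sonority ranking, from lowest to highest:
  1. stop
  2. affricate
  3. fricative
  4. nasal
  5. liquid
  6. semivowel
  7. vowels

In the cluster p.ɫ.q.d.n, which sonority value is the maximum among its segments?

5

/p/: stop = 1.
/ɫ/: liquid = 5.
/q/: stop = 1.
/d/: stop = 1.
/n/: nasal = 4.
The maximum is 5.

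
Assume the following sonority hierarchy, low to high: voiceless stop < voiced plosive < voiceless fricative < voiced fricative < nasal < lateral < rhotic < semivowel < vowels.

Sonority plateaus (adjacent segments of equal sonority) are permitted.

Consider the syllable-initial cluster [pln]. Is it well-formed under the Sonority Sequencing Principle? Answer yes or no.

no

/p/ is a voiceless stop (sonority 1).
/l/ is a lateral (sonority 6).
/n/ is a nasal (sonority 5).
The profile is 1-6-5. Between /l/ (6) and /n/ (5) sonority does not rise, so the cluster violates the SSP.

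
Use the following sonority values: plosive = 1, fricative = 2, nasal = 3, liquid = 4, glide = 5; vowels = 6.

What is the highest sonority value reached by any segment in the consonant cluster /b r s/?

/b/ — plosive, sonority 1.
/r/ — liquid, sonority 4.
/s/ — fricative, sonority 2.
The maximum is 4.

4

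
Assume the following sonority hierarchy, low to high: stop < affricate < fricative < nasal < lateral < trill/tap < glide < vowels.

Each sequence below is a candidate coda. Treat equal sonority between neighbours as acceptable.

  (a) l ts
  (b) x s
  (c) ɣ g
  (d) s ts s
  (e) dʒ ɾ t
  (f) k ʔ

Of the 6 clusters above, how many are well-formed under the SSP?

4

(a) sonority 5-2: well-formed.
(b) sonority 3-3: well-formed.
(c) sonority 3-1: well-formed.
(d) sonority 3-2-3: ill-formed.
(e) sonority 2-6-1: ill-formed.
(f) sonority 1-1: well-formed.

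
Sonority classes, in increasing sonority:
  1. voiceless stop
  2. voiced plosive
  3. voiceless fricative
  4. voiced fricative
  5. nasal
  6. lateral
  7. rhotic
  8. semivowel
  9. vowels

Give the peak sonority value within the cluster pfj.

/p/ is a voiceless stop (sonority 1).
/f/ is a voiceless fricative (sonority 3).
/j/ is a semivowel (sonority 8).
The maximum is 8.

8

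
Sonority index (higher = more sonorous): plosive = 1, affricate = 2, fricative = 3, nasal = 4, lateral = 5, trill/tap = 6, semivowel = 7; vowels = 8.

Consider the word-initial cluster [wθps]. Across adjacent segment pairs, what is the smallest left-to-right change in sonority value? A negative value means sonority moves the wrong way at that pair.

-4

/w/: semivowel = 7.
/θ/: fricative = 3.
/p/: plosive = 1.
/s/: fricative = 3.
/w/→/θ/: change -4.
/θ/→/p/: change -2.
/p/→/s/: change +2.
Minimum = -4.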